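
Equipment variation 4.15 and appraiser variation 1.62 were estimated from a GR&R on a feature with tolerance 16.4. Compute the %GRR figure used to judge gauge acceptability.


GRR = sqrt(EV^2 + AV^2) = sqrt(4.15^2 + 1.62^2) = 4.454986
%GRR = GRR / tol * 100 = 4.454986 / 16.4 * 100
%GRR = 27.1645

27.1645


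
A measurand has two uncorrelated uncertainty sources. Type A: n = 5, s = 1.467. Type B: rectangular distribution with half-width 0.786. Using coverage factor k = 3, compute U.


u_A = s / sqrt(n) = 1.467 / sqrt(5) = 0.65606234
u_B = half_width / sqrt(3) = 0.786 / sqrt(3) = 0.45379731
uc = sqrt(u_A^2 + u_B^2) = sqrt(0.65606234^2 + 0.45379731^2) = 0.79771536
U = k * uc = 3 * 0.79771536
U = 2.3931

2.3931


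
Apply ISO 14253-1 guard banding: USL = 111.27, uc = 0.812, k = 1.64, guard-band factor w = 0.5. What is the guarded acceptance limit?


U = k * uc = 1.64 * 0.812 = 1.33168
guard band g = w * U = 0.5 * 1.33168 = 0.66584
AL = USL - g = 111.27 - 0.66584
AL = 110.6042

110.6042


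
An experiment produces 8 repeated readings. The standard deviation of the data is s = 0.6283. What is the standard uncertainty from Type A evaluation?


u_A = s / sqrt(n)
u_A = 0.6283 / sqrt(8)
u_A = 0.6283 / 2.8284271
u_A = 0.2221

0.2221


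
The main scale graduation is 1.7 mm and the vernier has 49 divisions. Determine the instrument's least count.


LC = MSD / n_div
= 1.7 / 49
= 0.0347

0.0347


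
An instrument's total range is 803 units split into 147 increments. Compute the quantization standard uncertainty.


resolution = range / divisions
resolution = 803 / 147 = 5.462585
u_res = resolution / (2*sqrt(3))
u_res = 5.462585 / 3.4641016
u_res = 1.5769

1.5769


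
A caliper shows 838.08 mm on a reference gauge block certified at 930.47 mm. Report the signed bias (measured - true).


Systematic error = measured - true
= 838.08 - 930.47
= -92.3900

-92.3900


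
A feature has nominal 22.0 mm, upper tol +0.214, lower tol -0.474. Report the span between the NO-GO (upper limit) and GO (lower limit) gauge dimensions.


GO = nominal - lower_tol (smallest hole = maximum material condition)
GO = 22.0 - 0.474 = 21.526
NO-GO = nominal + upper_tol (largest hole = least material condition)
NO-GO = 22.0 + 0.214 = 22.214
spread = NO-GO - GO = 22.214 - 21.526 = 0.6880

0.6880


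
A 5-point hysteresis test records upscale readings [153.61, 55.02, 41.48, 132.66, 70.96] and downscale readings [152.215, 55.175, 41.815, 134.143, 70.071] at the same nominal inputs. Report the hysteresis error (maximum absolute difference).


|153.61 - 152.215| = 1.3950
|55.02 - 55.175| = 0.1550
|41.48 - 41.815| = 0.3350
|132.66 - 134.143| = 1.4830
|70.96 - 70.071| = 0.8890
hysteresis = max(diffs) = 1.4830

1.4830


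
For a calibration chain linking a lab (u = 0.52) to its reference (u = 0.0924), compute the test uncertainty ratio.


TUR = u_lab / u_ref
= 0.52 / 0.0924
= 5.6277

5.6277


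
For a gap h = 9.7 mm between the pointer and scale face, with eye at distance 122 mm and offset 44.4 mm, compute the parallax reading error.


error = h * offset / d
= 9.7 * 44.4 / 122
= 3.5302

3.5302


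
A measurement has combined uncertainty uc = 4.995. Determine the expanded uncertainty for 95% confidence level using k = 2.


U = k * uc
U = 2 * 4.995
U = 9.9900

9.9900


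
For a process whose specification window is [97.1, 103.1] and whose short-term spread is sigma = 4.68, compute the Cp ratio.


Cp = (USL - LSL) / (6 * sigma)
= (103.1 - 97.1) / (6 * 4.68)
= 6.0000 / 28.0800
= 0.2137

0.2137


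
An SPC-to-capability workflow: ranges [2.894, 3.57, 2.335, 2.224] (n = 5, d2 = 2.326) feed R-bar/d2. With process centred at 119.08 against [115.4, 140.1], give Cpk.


R_bar = (2.894 + 3.57 + 2.335 + 2.224) / 4 = 2.75575
sigma = R_bar / d2 = 2.75575 / 2.326 = 1.1847592
Cp = (USL - LSL)/(6*sigma) = (140.1 - 115.4)/(6*1.1847592) = 3.4747
Cpu = (140.1 - 119.08)/(3*1.1847592) = 5.9140
Cpl = (119.08 - 115.4)/(3*1.1847592) = 1.0354
Cpk = min(Cpu, Cpl) = 1.0354

1.0354


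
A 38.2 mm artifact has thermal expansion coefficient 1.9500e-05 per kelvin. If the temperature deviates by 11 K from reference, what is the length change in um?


dL = L * alpha * dT
= 38.2 * 1.9500e-05 * 11
= 0.0081939 mm
dL_um = 0.0081939 * 1000 = 8.1939 um

8.1939


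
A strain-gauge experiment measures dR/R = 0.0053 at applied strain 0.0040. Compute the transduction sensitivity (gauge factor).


GF = (dR/R) / epsilon
= 0.0053 / 0.0040
= 1.3250

1.3250


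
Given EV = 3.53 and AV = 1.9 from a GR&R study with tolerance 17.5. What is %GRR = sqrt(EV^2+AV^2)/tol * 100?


GRR = sqrt(EV^2 + AV^2) = sqrt(3.53^2 + 1.9^2) = 4.0088527
%GRR = GRR / tol * 100 = 4.0088527 / 17.5 * 100
%GRR = 22.9077

22.9077


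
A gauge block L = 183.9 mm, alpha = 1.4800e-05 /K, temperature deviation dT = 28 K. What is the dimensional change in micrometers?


dL = L * alpha * dT
= 183.9 * 1.4800e-05 * 28
= 0.0762082 mm
dL_um = 0.0762082 * 1000 = 76.2082 um

76.2082


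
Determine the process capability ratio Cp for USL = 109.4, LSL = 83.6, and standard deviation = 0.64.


Cp = (USL - LSL) / (6 * sigma)
= (109.4 - 83.6) / (6 * 0.64)
= 25.8000 / 3.8400
= 6.7188

6.7188


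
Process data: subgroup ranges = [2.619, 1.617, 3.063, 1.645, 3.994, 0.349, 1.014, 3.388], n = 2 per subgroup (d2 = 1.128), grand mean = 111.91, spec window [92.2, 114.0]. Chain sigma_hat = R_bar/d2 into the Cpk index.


R_bar = (2.619 + 1.617 + 3.063 + 1.645 + 3.994 + 0.349 + 1.014 + 3.388) / 8 = 2.211125
sigma = R_bar / d2 = 2.211125 / 1.128 = 1.9602172
Cp = (USL - LSL)/(6*sigma) = (114.0 - 92.2)/(6*1.9602172) = 1.8535
Cpu = (114.0 - 111.91)/(3*1.9602172) = 0.3554
Cpl = (111.91 - 92.2)/(3*1.9602172) = 3.3517
Cpk = min(Cpu, Cpl) = 0.3554

0.3554


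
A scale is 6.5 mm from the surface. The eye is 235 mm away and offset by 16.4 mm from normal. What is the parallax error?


error = h * offset / d
= 6.5 * 16.4 / 235
= 0.4536

0.4536


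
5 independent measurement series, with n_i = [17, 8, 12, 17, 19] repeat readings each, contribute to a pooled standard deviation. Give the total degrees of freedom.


nu = sum_i (n_i - 1)
nu = ((17 - 1) + (8 - 1) + (12 - 1) + (17 - 1) + (19 - 1))
nu = 16 + 7 + 11 + 16 + 18
nu = 68

68


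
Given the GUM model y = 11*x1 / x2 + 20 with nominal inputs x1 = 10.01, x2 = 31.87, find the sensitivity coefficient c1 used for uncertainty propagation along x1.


y = 11*x1 / x2 + 20
dy/dx1 = 11/x2
Evaluate at x2 = 31.87: c1 = 11 / 31.87
c1 = 0.3452

0.3452


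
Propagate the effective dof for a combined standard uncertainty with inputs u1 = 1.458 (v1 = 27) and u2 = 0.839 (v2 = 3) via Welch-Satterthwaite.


uc = sqrt(u1^2 + u2^2) = sqrt(1.458^2 + 0.839^2) = 1.6821668
v_eff = uc^4 / (u1^4/v1 + u2^4/v2)
= 1.6821668^4 / (1.458^4/27 + 0.839^4/3)
= 8.007118 / 0.33253391
v_eff = 24.0791

24.0791


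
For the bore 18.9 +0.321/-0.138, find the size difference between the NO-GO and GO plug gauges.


GO = nominal - lower_tol (smallest hole = maximum material condition)
GO = 18.9 - 0.138 = 18.762
NO-GO = nominal + upper_tol (largest hole = least material condition)
NO-GO = 18.9 + 0.321 = 19.221
spread = NO-GO - GO = 19.221 - 18.762 = 0.4590

0.4590


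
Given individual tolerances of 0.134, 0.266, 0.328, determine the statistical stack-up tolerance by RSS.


RSS = sqrt(0.134^2 + 0.266^2 + 0.328^2)
= sqrt(0.196296)
= 0.4431

0.4431


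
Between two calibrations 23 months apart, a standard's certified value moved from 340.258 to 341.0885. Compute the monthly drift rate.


rate = (v2 - v1) / months
= (341.0885 - 340.258) / 23
= 0.8305 / 23
= 0.0361

0.0361


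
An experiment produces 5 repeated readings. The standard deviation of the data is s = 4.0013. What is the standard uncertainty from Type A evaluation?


u_A = s / sqrt(n)
u_A = 4.0013 / sqrt(5)
u_A = 4.0013 / 2.236068
u_A = 1.7894

1.7894


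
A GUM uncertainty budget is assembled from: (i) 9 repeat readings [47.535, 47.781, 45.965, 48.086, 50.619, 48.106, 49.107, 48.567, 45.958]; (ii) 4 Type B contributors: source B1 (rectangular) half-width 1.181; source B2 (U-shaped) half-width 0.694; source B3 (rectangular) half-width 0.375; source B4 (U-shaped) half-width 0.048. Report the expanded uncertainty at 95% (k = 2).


mean = (47.535 + 47.781 + 45.965 + 48.086 + 50.619 + 48.106 + 49.107 + 48.567 + 45.958) / 9 = 47.96933333
s = sqrt(sum((x - mean)^2)/(n-1)) = 1.457371
u_A = s / sqrt(n) = 1.457371 / sqrt(9) = 0.48579033
u_B1 = 1.181 / sqrt(3) = 0.68185067
u_B2 = 0.694 / sqrt(2) = 0.49073211
u_B3 = 0.375 / sqrt(3) = 0.21650635
u_B4 = 0.048 / sqrt(2) = 0.033941125
uc = sqrt(0.48579033^2 + 0.68185067^2 + 0.49073211^2 + 0.21650635^2 + 0.033941125^2) = 0.99486561
U = k * uc = 2 * 0.99486561
U = 1.9897

1.9897


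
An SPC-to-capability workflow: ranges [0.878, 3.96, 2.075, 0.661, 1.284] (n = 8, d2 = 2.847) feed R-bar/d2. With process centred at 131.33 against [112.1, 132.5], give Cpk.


R_bar = (0.878 + 3.96 + 2.075 + 0.661 + 1.284) / 5 = 1.7716
sigma = R_bar / d2 = 1.7716 / 2.847 = 0.62226906
Cp = (USL - LSL)/(6*sigma) = (132.5 - 112.1)/(6*0.62226906) = 5.4639
Cpu = (132.5 - 131.33)/(3*0.62226906) = 0.6267
Cpl = (131.33 - 112.1)/(3*0.62226906) = 10.3010
Cpk = min(Cpu, Cpl) = 0.6267

0.6267


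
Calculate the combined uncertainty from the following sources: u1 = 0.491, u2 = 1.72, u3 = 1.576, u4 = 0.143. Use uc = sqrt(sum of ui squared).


uc = sqrt(0.491^2 + 1.72^2 + 1.576^2 + 0.143^2)
uc = sqrt(5.703706)
uc = 2.3882

2.3882


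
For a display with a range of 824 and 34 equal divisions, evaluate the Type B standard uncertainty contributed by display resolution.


resolution = range / divisions
resolution = 824 / 34 = 24.235294
u_res = resolution / (2*sqrt(3))
u_res = 24.235294 / 3.4641016
u_res = 6.9961

6.9961


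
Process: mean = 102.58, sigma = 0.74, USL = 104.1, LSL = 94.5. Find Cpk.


Cpu = (USL - mean) / (3*sigma) = (104.1 - 102.58) / (3*0.74) = 0.6847
Cpl = (mean - LSL) / (3*sigma) = (102.58 - 94.5) / (3*0.74) = 3.6396
Cpk = min(Cpu, Cpl) = 0.6847

0.6847


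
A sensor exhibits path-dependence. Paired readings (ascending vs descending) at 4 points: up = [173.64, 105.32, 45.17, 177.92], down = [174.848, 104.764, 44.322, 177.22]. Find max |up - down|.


|173.64 - 174.848| = 1.2080
|105.32 - 104.764| = 0.5560
|45.17 - 44.322| = 0.8480
|177.92 - 177.22| = 0.7000
hysteresis = max(diffs) = 1.2080

1.2080


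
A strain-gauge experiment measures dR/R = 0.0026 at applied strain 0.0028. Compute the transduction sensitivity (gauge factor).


GF = (dR/R) / epsilon
= 0.0026 / 0.0028
= 0.9286

0.9286


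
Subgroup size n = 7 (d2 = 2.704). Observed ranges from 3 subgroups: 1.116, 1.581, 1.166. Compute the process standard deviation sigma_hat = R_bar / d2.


R_bar = (1.116 + 1.581 + 1.166) / 3
R_bar = 3.863 / 3 = 1.2876667
sigma_hat = R_bar / d2 = 1.2876667 / 2.704 = 0.4762

0.4762


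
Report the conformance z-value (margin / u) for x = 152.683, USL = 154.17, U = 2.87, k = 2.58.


u = U / k = 2.87 / 2.58 = 1.1124031
margin = |USL - x| = |154.17 - 152.683| = 1.487
z = margin / u = 1.487 / 1.1124031
z = 1.3367

1.3367


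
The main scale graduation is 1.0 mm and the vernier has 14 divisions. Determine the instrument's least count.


LC = MSD / n_div
= 1.0 / 14
= 0.0714

0.0714


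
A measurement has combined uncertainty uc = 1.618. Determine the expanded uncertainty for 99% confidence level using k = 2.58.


U = k * uc
U = 2.58 * 1.618
U = 4.1744

4.1744


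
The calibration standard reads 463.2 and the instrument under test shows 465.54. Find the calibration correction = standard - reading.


Correction = standard - reading
= 463.2 - 465.54
= -2.3400

-2.3400


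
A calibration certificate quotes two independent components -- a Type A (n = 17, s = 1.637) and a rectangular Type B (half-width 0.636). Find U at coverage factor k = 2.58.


u_A = s / sqrt(n) = 1.637 / sqrt(17) = 0.39703082
u_B = half_width / sqrt(3) = 0.636 / sqrt(3) = 0.36719477
uc = sqrt(u_A^2 + u_B^2) = sqrt(0.39703082^2 + 0.36719477^2) = 0.54080077
U = k * uc = 2.58 * 0.54080077
U = 1.3953

1.3953


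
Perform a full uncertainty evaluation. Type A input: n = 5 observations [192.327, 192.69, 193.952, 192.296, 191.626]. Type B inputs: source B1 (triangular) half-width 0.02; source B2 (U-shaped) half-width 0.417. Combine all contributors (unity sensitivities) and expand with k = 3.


mean = (192.327 + 192.69 + 193.952 + 192.296 + 191.626) / 5 = 192.5782
s = sqrt(sum((x - mean)^2)/(n-1)) = 0.85866885
u_A = s / sqrt(n) = 0.85866885 / sqrt(5) = 0.38400838
u_B1 = 0.02 / sqrt(6) = 0.0081649658
u_B2 = 0.417 / sqrt(2) = 0.29486353
uc = sqrt(0.38400838^2 + 0.0081649658^2 + 0.29486353^2) = 0.48422475
U = k * uc = 3 * 0.48422475
U = 1.4527

1.4527


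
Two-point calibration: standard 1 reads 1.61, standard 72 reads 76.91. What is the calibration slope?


slope = (y2 - y1) / (x2 - x1)
= (76.91 - 1.61) / (72 - 1)
= 75.3000 / 71
= 1.0606

1.0606


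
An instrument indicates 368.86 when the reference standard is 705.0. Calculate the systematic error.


Systematic error = measured - true
= 368.86 - 705.0
= -336.1400

-336.1400


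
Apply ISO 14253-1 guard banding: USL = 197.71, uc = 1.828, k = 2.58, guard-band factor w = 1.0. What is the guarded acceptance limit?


U = k * uc = 2.58 * 1.828 = 4.71624
guard band g = w * U = 1.0 * 4.71624 = 4.71624
AL = USL - g = 197.71 - 4.71624
AL = 192.9938

192.9938


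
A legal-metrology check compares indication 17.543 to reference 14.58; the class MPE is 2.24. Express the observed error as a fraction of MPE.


e = indication - reference = 17.543 - 14.58 = 2.9630
|e| = 2.9630
ratio = |e| / MPE = 2.9630 / 2.24
ratio = 1.3228

1.3228


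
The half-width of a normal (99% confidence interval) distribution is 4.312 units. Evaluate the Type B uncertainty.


u_B = half_width / 2.576
u_B = 4.312 / 2.576
u_B = 1.6739

1.6739


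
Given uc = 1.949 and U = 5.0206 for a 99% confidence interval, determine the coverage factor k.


k = U / uc
k = 5.0206 / 1.949
k = 2.576

2.576


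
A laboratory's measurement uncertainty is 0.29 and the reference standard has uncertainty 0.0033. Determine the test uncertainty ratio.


TUR = u_lab / u_ref
= 0.29 / 0.0033
= 87.8788

87.8788


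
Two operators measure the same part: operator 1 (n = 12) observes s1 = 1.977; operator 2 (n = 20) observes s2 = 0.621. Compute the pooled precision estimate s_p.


s_p = sqrt(((n1-1)*s1^2 + (n2-1)*s2^2) / (n1+n2-2))
numerator = (12-1)*1.977^2 + (20-1)*0.621^2 = 42.993819 + 7.327179 = 50.320998
denominator = 12 + 20 - 2 = 30
s_p^2 = 50.320998 / 30 = 1.6773666
s_p = sqrt(1.6773666) = 1.2951

1.2951


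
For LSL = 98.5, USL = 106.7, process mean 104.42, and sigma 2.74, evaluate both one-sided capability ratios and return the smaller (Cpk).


Cpu = (USL - mean) / (3*sigma) = (106.7 - 104.42) / (3*2.74) = 0.2774
Cpl = (mean - LSL) / (3*sigma) = (104.42 - 98.5) / (3*2.74) = 0.7202
Cpk = min(Cpu, Cpl) = 0.2774

0.2774


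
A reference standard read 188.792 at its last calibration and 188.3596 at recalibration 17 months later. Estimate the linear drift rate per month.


rate = (v2 - v1) / months
= (188.3596 - 188.792) / 17
= -0.4324 / 17
= -0.0254

-0.0254


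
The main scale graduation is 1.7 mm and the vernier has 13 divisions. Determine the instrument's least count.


LC = MSD / n_div
= 1.7 / 13
= 0.1308

0.1308


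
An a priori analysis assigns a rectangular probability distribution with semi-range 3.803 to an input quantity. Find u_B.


u_B = half_width / sqrt(3)
u_B = 3.803 / 1.7320508
u_B = 2.1957

2.1957


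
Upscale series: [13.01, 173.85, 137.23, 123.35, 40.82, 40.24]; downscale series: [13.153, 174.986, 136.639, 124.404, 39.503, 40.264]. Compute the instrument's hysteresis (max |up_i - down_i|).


|13.01 - 13.153| = 0.1430
|173.85 - 174.986| = 1.1360
|137.23 - 136.639| = 0.5910
|123.35 - 124.404| = 1.0540
|40.82 - 39.503| = 1.3170
|40.24 - 40.264| = 0.0240
hysteresis = max(diffs) = 1.3170

1.3170


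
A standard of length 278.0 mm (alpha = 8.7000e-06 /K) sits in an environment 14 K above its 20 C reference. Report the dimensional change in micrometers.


dL = L * alpha * dT
= 278.0 * 8.7000e-06 * 14
= 0.0338604 mm
dL_um = 0.0338604 * 1000 = 33.8604 um

33.8604


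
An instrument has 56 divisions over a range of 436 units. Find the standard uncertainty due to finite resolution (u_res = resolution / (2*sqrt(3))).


resolution = range / divisions
resolution = 436 / 56 = 7.7857143
u_res = resolution / (2*sqrt(3))
u_res = 7.7857143 / 3.4641016
u_res = 2.2475

2.2475


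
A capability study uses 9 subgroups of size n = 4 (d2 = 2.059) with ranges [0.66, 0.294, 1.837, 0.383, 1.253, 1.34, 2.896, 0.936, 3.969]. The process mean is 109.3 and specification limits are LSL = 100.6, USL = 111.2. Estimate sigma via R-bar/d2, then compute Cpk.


R_bar = (0.66 + 0.294 + 1.837 + 0.383 + 1.253 + 1.34 + 2.896 + 0.936 + 3.969) / 9 = 1.5075556
sigma = R_bar / d2 = 1.5075556 / 2.059 = 0.73217853
Cp = (USL - LSL)/(6*sigma) = (111.2 - 100.6)/(6*0.73217853) = 2.4129
Cpu = (111.2 - 109.3)/(3*0.73217853) = 0.8650
Cpl = (109.3 - 100.6)/(3*0.73217853) = 3.9608
Cpk = min(Cpu, Cpl) = 0.8650

0.8650


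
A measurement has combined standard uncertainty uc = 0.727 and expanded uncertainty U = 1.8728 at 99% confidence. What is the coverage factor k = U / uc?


k = U / uc
k = 1.8728 / 0.727
k = 2.576

2.576


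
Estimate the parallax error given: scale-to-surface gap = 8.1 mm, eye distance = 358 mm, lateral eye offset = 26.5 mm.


error = h * offset / d
= 8.1 * 26.5 / 358
= 0.5996

0.5996


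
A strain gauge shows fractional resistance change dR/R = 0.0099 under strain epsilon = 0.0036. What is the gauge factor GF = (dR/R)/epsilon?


GF = (dR/R) / epsilon
= 0.0099 / 0.0036
= 2.7500

2.7500


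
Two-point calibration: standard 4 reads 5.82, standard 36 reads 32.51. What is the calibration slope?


slope = (y2 - y1) / (x2 - x1)
= (32.51 - 5.82) / (36 - 4)
= 26.6900 / 32
= 0.8341

0.8341


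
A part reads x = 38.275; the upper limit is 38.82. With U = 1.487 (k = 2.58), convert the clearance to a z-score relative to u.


u = U / k = 1.487 / 2.58 = 0.57635659
margin = |USL - x| = |38.82 - 38.275| = 0.545
z = margin / u = 0.545 / 0.57635659
z = 0.9456

0.9456


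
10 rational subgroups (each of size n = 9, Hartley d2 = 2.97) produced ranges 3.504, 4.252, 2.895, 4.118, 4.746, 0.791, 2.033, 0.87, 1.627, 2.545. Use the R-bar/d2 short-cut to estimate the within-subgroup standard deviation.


R_bar = (3.504 + 4.252 + 2.895 + 4.118 + 4.746 + 0.791 + 2.033 + 0.87 + 1.627 + 2.545) / 10
R_bar = 27.381 / 10 = 2.7381
sigma_hat = R_bar / d2 = 2.7381 / 2.97 = 0.9219

0.9219


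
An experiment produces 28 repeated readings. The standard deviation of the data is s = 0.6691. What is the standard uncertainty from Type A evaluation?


u_A = s / sqrt(n)
u_A = 0.6691 / sqrt(28)
u_A = 0.6691 / 5.2915026
u_A = 0.1264

0.1264


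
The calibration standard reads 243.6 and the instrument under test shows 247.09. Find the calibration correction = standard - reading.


Correction = standard - reading
= 243.6 - 247.09
= -3.4900

-3.4900


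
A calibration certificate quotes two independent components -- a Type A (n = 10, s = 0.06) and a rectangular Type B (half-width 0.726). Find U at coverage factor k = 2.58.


u_A = s / sqrt(n) = 0.06 / sqrt(10) = 0.018973666
u_B = half_width / sqrt(3) = 0.726 / sqrt(3) = 0.4191563
uc = sqrt(u_A^2 + u_B^2) = sqrt(0.018973666^2 + 0.4191563^2) = 0.41958551
U = k * uc = 2.58 * 0.41958551
U = 1.0825

1.0825


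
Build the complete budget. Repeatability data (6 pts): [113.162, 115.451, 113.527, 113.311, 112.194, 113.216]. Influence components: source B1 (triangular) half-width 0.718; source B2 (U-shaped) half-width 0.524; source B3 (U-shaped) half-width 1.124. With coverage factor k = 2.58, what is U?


mean = (113.162 + 115.451 + 113.527 + 113.311 + 112.194 + 113.216) / 6 = 113.4768333
s = sqrt(sum((x - mean)^2)/(n-1)) = 1.0714632
u_A = s / sqrt(n) = 1.0714632 / sqrt(6) = 0.43742302
u_B1 = 0.718 / sqrt(6) = 0.29312227
u_B2 = 0.524 / sqrt(2) = 0.37052395
u_B3 = 1.124 / sqrt(2) = 0.79478802
uc = sqrt(0.43742302^2 + 0.29312227^2 + 0.37052395^2 + 0.79478802^2) = 1.0228566
U = k * uc = 2.58 * 1.0228566
U = 2.6390

2.6390


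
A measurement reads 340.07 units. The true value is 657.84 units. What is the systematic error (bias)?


Systematic error = measured - true
= 340.07 - 657.84
= -317.7700

-317.7700


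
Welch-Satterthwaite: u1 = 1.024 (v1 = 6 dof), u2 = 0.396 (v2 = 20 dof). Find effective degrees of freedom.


uc = sqrt(u1^2 + u2^2) = sqrt(1.024^2 + 0.396^2) = 1.0979035
v_eff = uc^4 / (u1^4/v1 + u2^4/v2)
= 1.0979035^4 / (1.024^4/6 + 0.396^4/20)
= 1.4529701 / 0.1844815
v_eff = 7.8760

7.8760


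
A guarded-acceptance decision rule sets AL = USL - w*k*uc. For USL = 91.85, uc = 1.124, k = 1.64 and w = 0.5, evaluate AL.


U = k * uc = 1.64 * 1.124 = 1.84336
guard band g = w * U = 0.5 * 1.84336 = 0.92168
AL = USL - g = 91.85 - 0.92168
AL = 90.9283

90.9283


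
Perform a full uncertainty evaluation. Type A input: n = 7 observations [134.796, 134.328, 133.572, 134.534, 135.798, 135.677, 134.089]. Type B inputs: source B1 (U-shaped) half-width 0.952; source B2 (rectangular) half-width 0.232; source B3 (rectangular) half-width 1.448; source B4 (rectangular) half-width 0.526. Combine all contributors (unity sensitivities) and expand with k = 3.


mean = (134.796 + 134.328 + 133.572 + 134.534 + 135.798 + 135.677 + 134.089) / 7 = 134.6848571
s = sqrt(sum((x - mean)^2)/(n-1)) = 0.81439025
u_A = s / sqrt(n) = 0.81439025 / sqrt(7) = 0.30781058
u_B1 = 0.952 / sqrt(2) = 0.67316566
u_B2 = 0.232 / sqrt(3) = 0.13394526
u_B3 = 1.448 / sqrt(3) = 0.83600319
u_B4 = 0.526 / sqrt(3) = 0.30368624
uc = sqrt(0.30781058^2 + 0.67316566^2 + 0.13394526^2 + 0.83600319^2 + 0.30368624^2) = 1.1648894
U = k * uc = 3 * 1.1648894
U = 3.4947

3.4947


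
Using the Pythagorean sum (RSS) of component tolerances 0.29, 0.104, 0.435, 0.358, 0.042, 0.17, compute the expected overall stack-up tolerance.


RSS = sqrt(0.29^2 + 0.104^2 + 0.435^2 + 0.358^2 + 0.042^2 + 0.17^2)
= sqrt(0.442969)
= 0.6656

0.6656


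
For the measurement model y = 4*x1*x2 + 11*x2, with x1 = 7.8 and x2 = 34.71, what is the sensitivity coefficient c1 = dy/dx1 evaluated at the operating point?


y = 4*x1*x2 + 11*x2
dy/dx1 = 4*x2
Evaluate at x2 = 34.71: c1 = 4 * 34.71
c1 = 138.8400

138.8400


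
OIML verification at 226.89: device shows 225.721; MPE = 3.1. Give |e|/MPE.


e = indication - reference = 225.721 - 226.89 = -1.1690
|e| = 1.1690
ratio = |e| / MPE = 1.1690 / 3.1
ratio = 0.3771

0.3771


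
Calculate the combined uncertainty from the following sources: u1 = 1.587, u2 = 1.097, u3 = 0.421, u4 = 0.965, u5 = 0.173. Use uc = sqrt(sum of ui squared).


uc = sqrt(1.587^2 + 1.097^2 + 0.421^2 + 0.965^2 + 0.173^2)
uc = sqrt(4.860373)
uc = 2.2046

2.2046


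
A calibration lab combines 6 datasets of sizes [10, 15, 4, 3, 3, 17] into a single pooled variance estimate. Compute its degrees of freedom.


nu = sum_i (n_i - 1)
nu = ((10 - 1) + (15 - 1) + (4 - 1) + (3 - 1) + (3 - 1) + (17 - 1))
nu = 9 + 14 + 3 + 2 + 2 + 16
nu = 46

46


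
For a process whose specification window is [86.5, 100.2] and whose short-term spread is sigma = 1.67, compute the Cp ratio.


Cp = (USL - LSL) / (6 * sigma)
= (100.2 - 86.5) / (6 * 1.67)
= 13.7000 / 10.0200
= 1.3673

1.3673


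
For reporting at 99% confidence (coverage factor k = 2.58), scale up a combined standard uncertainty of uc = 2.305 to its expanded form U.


U = k * uc
U = 2.58 * 2.305
U = 5.9469

5.9469


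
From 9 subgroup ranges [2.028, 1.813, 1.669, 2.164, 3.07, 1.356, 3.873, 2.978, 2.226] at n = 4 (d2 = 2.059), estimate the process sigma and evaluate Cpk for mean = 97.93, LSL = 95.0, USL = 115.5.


R_bar = (2.028 + 1.813 + 1.669 + 2.164 + 3.07 + 1.356 + 3.873 + 2.978 + 2.226) / 9 = 2.353
sigma = R_bar / d2 = 2.353 / 2.059 = 1.1427878
Cp = (USL - LSL)/(6*sigma) = (115.5 - 95.0)/(6*1.1427878) = 2.9898
Cpu = (115.5 - 97.93)/(3*1.1427878) = 5.1249
Cpl = (97.93 - 95.0)/(3*1.1427878) = 0.8546
Cpk = min(Cpu, Cpl) = 0.8546

0.8546


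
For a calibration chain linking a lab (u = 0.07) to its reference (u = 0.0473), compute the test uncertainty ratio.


TUR = u_lab / u_ref
= 0.07 / 0.0473
= 1.4799

1.4799


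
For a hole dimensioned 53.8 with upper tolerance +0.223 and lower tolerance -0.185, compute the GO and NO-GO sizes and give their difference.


GO = nominal - lower_tol (smallest hole = maximum material condition)
GO = 53.8 - 0.185 = 53.615
NO-GO = nominal + upper_tol (largest hole = least material condition)
NO-GO = 53.8 + 0.223 = 54.023
spread = NO-GO - GO = 54.023 - 53.615 = 0.4080

0.4080


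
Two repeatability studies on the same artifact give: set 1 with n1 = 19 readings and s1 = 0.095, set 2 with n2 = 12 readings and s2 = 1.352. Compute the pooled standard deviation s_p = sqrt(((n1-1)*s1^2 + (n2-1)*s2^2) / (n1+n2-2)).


s_p = sqrt(((n1-1)*s1^2 + (n2-1)*s2^2) / (n1+n2-2))
numerator = (19-1)*0.095^2 + (12-1)*1.352^2 = 0.16245 + 20.106944 = 20.269394
denominator = 19 + 12 - 2 = 29
s_p^2 = 20.269394 / 29 = 0.69894462
s_p = sqrt(0.69894462) = 0.8360

0.8360


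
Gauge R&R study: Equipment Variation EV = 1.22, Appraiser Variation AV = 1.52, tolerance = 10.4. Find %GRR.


GRR = sqrt(EV^2 + AV^2) = sqrt(1.22^2 + 1.52^2) = 1.9490511
%GRR = GRR / tol * 100 = 1.9490511 / 10.4 * 100
%GRR = 18.7409

18.7409


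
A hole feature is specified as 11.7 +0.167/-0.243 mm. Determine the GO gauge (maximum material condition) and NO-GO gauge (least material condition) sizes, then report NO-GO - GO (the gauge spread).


GO = nominal - lower_tol (smallest hole = maximum material condition)
GO = 11.7 - 0.243 = 11.457
NO-GO = nominal + upper_tol (largest hole = least material condition)
NO-GO = 11.7 + 0.167 = 11.867
spread = NO-GO - GO = 11.867 - 11.457 = 0.4100

0.4100


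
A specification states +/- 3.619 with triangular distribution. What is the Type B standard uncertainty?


u_B = half_width / sqrt(6)
u_B = 3.619 / 2.4494897
u_B = 1.4775

1.4775


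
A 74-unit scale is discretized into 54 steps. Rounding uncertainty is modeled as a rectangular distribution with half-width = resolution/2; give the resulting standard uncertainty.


resolution = range / divisions
resolution = 74 / 54 = 1.3703704
u_res = resolution / (2*sqrt(3))
u_res = 1.3703704 / 3.4641016
u_res = 0.3956

0.3956


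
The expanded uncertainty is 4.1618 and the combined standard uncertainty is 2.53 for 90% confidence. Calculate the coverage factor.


k = U / uc
k = 4.1618 / 2.53
k = 1.645

1.645


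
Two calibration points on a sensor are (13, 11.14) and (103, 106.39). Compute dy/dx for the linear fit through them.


slope = (y2 - y1) / (x2 - x1)
= (106.39 - 11.14) / (103 - 13)
= 95.2500 / 90
= 1.0583

1.0583


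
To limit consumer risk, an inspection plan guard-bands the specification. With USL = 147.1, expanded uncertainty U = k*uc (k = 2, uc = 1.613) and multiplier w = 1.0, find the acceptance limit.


U = k * uc = 2 * 1.613 = 3.226
guard band g = w * U = 1.0 * 3.226 = 3.226
AL = USL - g = 147.1 - 3.226
AL = 143.8740

143.8740


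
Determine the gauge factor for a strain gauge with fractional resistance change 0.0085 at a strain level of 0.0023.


GF = (dR/R) / epsilon
= 0.0085 / 0.0023
= 3.6957

3.6957


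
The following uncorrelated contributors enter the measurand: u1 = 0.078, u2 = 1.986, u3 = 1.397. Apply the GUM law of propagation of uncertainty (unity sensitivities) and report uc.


uc = sqrt(0.078^2 + 1.986^2 + 1.397^2)
uc = sqrt(5.901889)
uc = 2.4294

2.4294


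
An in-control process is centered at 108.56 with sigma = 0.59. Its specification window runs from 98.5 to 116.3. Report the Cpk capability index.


Cpu = (USL - mean) / (3*sigma) = (116.3 - 108.56) / (3*0.59) = 4.3729
Cpl = (mean - LSL) / (3*sigma) = (108.56 - 98.5) / (3*0.59) = 5.6836
Cpk = min(Cpu, Cpl) = 4.3729

4.3729


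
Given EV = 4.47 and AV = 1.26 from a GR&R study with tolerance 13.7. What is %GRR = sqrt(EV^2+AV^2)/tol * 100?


GRR = sqrt(EV^2 + AV^2) = sqrt(4.47^2 + 1.26^2) = 4.6441899
%GRR = GRR / tol * 100 = 4.6441899 / 13.7 * 100
%GRR = 33.8992

33.8992


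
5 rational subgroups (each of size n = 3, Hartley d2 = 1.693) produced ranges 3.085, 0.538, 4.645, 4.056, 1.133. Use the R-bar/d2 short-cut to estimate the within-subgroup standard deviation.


R_bar = (3.085 + 0.538 + 4.645 + 4.056 + 1.133) / 5
R_bar = 13.457 / 5 = 2.6914
sigma_hat = R_bar / d2 = 2.6914 / 1.693 = 1.5897

1.5897


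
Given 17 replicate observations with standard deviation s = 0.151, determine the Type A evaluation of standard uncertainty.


u_A = s / sqrt(n)
u_A = 0.151 / sqrt(17)
u_A = 0.151 / 4.1231056
u_A = 0.0366

0.0366


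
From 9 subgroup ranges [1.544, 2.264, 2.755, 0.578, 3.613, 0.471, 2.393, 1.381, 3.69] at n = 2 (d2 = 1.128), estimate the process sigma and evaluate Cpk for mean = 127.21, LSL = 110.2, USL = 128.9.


R_bar = (1.544 + 2.264 + 2.755 + 0.578 + 3.613 + 0.471 + 2.393 + 1.381 + 3.69) / 9 = 2.0765556
sigma = R_bar / d2 = 2.0765556 / 1.128 = 1.8409181
Cp = (USL - LSL)/(6*sigma) = (128.9 - 110.2)/(6*1.8409181) = 1.6930
Cpu = (128.9 - 127.21)/(3*1.8409181) = 0.3060
Cpl = (127.21 - 110.2)/(3*1.8409181) = 3.0800
Cpk = min(Cpu, Cpl) = 0.3060

0.3060


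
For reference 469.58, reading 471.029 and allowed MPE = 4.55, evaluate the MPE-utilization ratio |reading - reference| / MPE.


e = indication - reference = 471.029 - 469.58 = 1.4490
|e| = 1.4490
ratio = |e| / MPE = 1.4490 / 4.55
ratio = 0.3185

0.3185


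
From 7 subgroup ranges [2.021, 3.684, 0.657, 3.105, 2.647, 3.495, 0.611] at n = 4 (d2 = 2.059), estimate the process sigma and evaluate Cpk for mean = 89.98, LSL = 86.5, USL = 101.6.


R_bar = (2.021 + 3.684 + 0.657 + 3.105 + 2.647 + 3.495 + 0.611) / 7 = 2.3171429
sigma = R_bar / d2 = 2.3171429 / 2.059 = 1.1253729
Cp = (USL - LSL)/(6*sigma) = (101.6 - 86.5)/(6*1.1253729) = 2.2363
Cpu = (101.6 - 89.98)/(3*1.1253729) = 3.4418
Cpl = (89.98 - 86.5)/(3*1.1253729) = 1.0308
Cpk = min(Cpu, Cpl) = 1.0308

1.0308


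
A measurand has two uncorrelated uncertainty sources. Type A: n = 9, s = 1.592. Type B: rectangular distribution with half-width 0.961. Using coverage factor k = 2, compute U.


u_A = s / sqrt(n) = 1.592 / sqrt(9) = 0.53066667
u_B = half_width / sqrt(3) = 0.961 / sqrt(3) = 0.55483361
uc = sqrt(u_A^2 + u_B^2) = sqrt(0.53066667^2 + 0.55483361^2) = 0.76775481
U = k * uc = 2 * 0.76775481
U = 1.5355

1.5355


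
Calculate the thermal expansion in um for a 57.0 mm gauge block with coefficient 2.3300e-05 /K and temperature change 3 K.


dL = L * alpha * dT
= 57.0 * 2.3300e-05 * 3
= 0.0039843 mm
dL_um = 0.0039843 * 1000 = 3.9843 um

3.9843


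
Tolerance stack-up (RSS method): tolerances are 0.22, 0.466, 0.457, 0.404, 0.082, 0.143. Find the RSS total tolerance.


RSS = sqrt(0.22^2 + 0.466^2 + 0.457^2 + 0.404^2 + 0.082^2 + 0.143^2)
= sqrt(0.664794)
= 0.8153

0.8153


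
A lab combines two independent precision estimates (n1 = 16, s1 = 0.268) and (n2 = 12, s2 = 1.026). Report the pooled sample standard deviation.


s_p = sqrt(((n1-1)*s1^2 + (n2-1)*s2^2) / (n1+n2-2))
numerator = (16-1)*0.268^2 + (12-1)*1.026^2 = 1.07736 + 11.579436 = 12.656796
denominator = 16 + 12 - 2 = 26
s_p^2 = 12.656796 / 26 = 0.48679985
s_p = sqrt(0.48679985) = 0.6977

0.6977


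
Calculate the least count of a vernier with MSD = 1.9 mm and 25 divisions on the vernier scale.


LC = MSD / n_div
= 1.9 / 25
= 0.0760

0.0760


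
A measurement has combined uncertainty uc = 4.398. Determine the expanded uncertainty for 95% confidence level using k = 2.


U = k * uc
U = 2 * 4.398
U = 8.7960

8.7960


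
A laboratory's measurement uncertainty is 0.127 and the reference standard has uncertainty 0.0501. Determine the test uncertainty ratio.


TUR = u_lab / u_ref
= 0.127 / 0.0501
= 2.5349

2.5349


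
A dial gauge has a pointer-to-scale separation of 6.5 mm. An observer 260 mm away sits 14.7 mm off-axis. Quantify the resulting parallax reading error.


error = h * offset / d
= 6.5 * 14.7 / 260
= 0.3675

0.3675


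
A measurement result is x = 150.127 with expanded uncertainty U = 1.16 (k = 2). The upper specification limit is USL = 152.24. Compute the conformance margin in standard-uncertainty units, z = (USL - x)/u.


u = U / k = 1.16 / 2 = 0.58
margin = |USL - x| = |152.24 - 150.127| = 2.113
z = margin / u = 2.113 / 0.58
z = 3.6431

3.6431


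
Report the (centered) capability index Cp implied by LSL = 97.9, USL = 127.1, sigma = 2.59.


Cp = (USL - LSL) / (6 * sigma)
= (127.1 - 97.9) / (6 * 2.59)
= 29.2000 / 15.5400
= 1.8790

1.8790


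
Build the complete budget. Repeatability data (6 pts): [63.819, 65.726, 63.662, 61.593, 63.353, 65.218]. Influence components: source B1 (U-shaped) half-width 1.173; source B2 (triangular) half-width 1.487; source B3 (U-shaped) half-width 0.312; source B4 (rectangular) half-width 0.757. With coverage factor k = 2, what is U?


mean = (63.819 + 65.726 + 63.662 + 61.593 + 63.353 + 65.218) / 6 = 63.89516667
s = sqrt(sum((x - mean)^2)/(n-1)) = 1.4666917
u_A = s / sqrt(n) = 1.4666917 / sqrt(6) = 0.59877438
u_B1 = 1.173 / sqrt(2) = 0.82943625
u_B2 = 1.487 / sqrt(6) = 0.60706521
u_B3 = 0.312 / sqrt(2) = 0.22061732
u_B4 = 0.757 / sqrt(3) = 0.43705415
uc = sqrt(0.59877438^2 + 0.82943625^2 + 0.60706521^2 + 0.22061732^2 + 0.43705415^2) = 1.286356
U = k * uc = 2 * 1.286356
U = 2.5727

2.5727


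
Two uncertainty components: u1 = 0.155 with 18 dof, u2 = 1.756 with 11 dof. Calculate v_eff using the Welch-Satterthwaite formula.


uc = sqrt(u1^2 + u2^2) = sqrt(0.155^2 + 1.756^2) = 1.7628276
v_eff = uc^4 / (u1^4/v1 + u2^4/v2)
= 1.7628276^4 / (0.155^4/18 + 1.756^4/11)
= 9.6569363 / 0.86441336
v_eff = 11.1717

11.1717


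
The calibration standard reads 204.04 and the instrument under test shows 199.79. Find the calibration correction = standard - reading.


Correction = standard - reading
= 204.04 - 199.79
= 4.2500

4.2500


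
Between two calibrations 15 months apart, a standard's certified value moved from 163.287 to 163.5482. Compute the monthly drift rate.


rate = (v2 - v1) / months
= (163.5482 - 163.287) / 15
= 0.2612 / 15
= 0.0174

0.0174


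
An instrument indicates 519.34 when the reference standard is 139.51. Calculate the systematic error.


Systematic error = measured - true
= 519.34 - 139.51
= 379.8300

379.8300


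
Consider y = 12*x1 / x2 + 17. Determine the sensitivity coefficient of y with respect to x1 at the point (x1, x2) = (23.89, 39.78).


y = 12*x1 / x2 + 17
dy/dx1 = 12/x2
Evaluate at x2 = 39.78: c1 = 12 / 39.78
c1 = 0.3017

0.3017


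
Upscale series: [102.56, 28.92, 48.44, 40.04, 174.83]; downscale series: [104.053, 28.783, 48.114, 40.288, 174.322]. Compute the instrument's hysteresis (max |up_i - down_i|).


|102.56 - 104.053| = 1.4930
|28.92 - 28.783| = 0.1370
|48.44 - 48.114| = 0.3260
|40.04 - 40.288| = 0.2480
|174.83 - 174.322| = 0.5080
hysteresis = max(diffs) = 1.4930

1.4930


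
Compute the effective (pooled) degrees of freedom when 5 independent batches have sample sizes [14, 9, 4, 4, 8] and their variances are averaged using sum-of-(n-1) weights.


nu = sum_i (n_i - 1)
nu = ((14 - 1) + (9 - 1) + (4 - 1) + (4 - 1) + (8 - 1))
nu = 13 + 8 + 3 + 3 + 7
nu = 34

34


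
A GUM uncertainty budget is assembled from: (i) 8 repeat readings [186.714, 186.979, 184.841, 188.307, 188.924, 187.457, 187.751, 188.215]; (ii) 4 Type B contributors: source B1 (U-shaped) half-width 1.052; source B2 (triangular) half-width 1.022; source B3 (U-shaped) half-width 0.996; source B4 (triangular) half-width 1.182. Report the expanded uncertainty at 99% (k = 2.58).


mean = (186.714 + 186.979 + 184.841 + 188.307 + 188.924 + 187.457 + 187.751 + 188.215) / 8 = 187.3985
s = sqrt(sum((x - mean)^2)/(n-1)) = 1.2610766
u_A = s / sqrt(n) = 1.2610766 / sqrt(8) = 0.44585791
u_B1 = 1.052 / sqrt(2) = 0.74387633
u_B2 = 1.022 / sqrt(6) = 0.41722975
u_B3 = 0.996 / sqrt(2) = 0.70427835
u_B4 = 1.182 / sqrt(6) = 0.48254948
uc = sqrt(0.44585791^2 + 0.74387633^2 + 0.41722975^2 + 0.70427835^2 + 0.48254948^2) = 1.2865007
U = k * uc = 2.58 * 1.2865007
U = 3.3192

3.3192


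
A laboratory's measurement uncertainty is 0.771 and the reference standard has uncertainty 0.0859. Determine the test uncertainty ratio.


TUR = u_lab / u_ref
= 0.771 / 0.0859
= 8.9756

8.9756


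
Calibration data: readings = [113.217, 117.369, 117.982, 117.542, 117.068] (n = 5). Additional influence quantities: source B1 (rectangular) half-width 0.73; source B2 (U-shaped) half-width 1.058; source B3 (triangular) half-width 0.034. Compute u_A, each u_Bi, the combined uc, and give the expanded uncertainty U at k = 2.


mean = (113.217 + 117.369 + 117.982 + 117.542 + 117.068) / 5 = 116.6356
s = sqrt(sum((x - mean)^2)/(n-1)) = 1.9394603
u_A = s / sqrt(n) = 1.9394603 / sqrt(5) = 0.86735301
u_B1 = 0.73 / sqrt(3) = 0.4214657
u_B2 = 1.058 / sqrt(2) = 0.74811897
u_B3 = 0.034 / sqrt(6) = 0.013880442
uc = sqrt(0.86735301^2 + 0.4214657^2 + 0.74811897^2 + 0.013880442^2) = 1.2205774
U = k * uc = 2 * 1.2205774
U = 2.4412

2.4412


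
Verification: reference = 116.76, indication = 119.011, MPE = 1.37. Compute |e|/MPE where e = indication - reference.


e = indication - reference = 119.011 - 116.76 = 2.2510
|e| = 2.2510
ratio = |e| / MPE = 2.2510 / 1.37
ratio = 1.6431

1.6431


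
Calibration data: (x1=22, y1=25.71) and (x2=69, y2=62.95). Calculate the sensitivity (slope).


slope = (y2 - y1) / (x2 - x1)
= (62.95 - 25.71) / (69 - 22)
= 37.2400 / 47
= 0.7923

0.7923


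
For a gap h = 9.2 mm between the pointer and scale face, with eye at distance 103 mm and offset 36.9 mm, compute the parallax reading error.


error = h * offset / d
= 9.2 * 36.9 / 103
= 3.2959

3.2959


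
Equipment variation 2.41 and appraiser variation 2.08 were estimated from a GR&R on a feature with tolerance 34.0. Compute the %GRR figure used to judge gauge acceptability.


GRR = sqrt(EV^2 + AV^2) = sqrt(2.41^2 + 2.08^2) = 3.1834729
%GRR = GRR / tol * 100 = 3.1834729 / 34.0 * 100
%GRR = 9.3632

9.3632


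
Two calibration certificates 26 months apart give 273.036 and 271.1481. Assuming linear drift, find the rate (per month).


rate = (v2 - v1) / months
= (271.1481 - 273.036) / 26
= -1.8879 / 26
= -0.0726

-0.0726


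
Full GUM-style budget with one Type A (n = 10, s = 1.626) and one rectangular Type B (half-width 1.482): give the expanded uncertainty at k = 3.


u_A = s / sqrt(n) = 1.626 / sqrt(10) = 0.51418635
u_B = half_width / sqrt(3) = 1.482 / sqrt(3) = 0.8556331
uc = sqrt(u_A^2 + u_B^2) = sqrt(0.51418635^2 + 0.8556331^2) = 0.99824626
U = k * uc = 3 * 0.99824626
U = 2.9947

2.9947


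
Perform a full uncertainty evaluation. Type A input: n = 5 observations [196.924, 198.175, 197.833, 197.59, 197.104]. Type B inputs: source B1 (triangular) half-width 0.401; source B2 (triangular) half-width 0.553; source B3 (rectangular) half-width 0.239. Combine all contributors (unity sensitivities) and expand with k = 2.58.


mean = (196.924 + 198.175 + 197.833 + 197.59 + 197.104) / 5 = 197.5252
s = sqrt(sum((x - mean)^2)/(n-1)) = 0.51478899
u_A = s / sqrt(n) = 0.51478899 / sqrt(5) = 0.23022064
u_B1 = 0.401 / sqrt(6) = 0.16370756
u_B2 = 0.553 / sqrt(6) = 0.2257613
u_B3 = 0.239 / sqrt(3) = 0.13798671
uc = sqrt(0.23022064^2 + 0.16370756^2 + 0.2257613^2 + 0.13798671^2) = 0.38705323
U = k * uc = 2.58 * 0.38705323
U = 0.9986

0.9986


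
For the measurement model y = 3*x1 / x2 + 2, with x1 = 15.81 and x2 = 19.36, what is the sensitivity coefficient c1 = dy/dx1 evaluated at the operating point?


y = 3*x1 / x2 + 2
dy/dx1 = 3/x2
Evaluate at x2 = 19.36: c1 = 3 / 19.36
c1 = 0.1550

0.1550
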